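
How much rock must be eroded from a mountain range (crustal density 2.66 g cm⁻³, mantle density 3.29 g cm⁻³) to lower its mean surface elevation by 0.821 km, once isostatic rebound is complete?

4.29 km

Net drop Δ = e − u = e − e ρ_c/ρ_m = e (ρ_m − ρ_c)/ρ_m.
e = Δ ρ_m/(ρ_m − ρ_c) = 0.821 km × 3.29/0.63 = 4.29 km.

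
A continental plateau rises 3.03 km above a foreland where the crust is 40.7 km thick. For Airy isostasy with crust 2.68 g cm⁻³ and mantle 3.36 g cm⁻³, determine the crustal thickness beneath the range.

Root depth r = h ρ_c / (ρ_m − ρ_c) = 3.03 km × 2.68 / 0.68 = 11.94 km.
Total thickness = T + h + r = 40.7 km + 3.03 km + 11.94 km = 55.7 km.

55.7 km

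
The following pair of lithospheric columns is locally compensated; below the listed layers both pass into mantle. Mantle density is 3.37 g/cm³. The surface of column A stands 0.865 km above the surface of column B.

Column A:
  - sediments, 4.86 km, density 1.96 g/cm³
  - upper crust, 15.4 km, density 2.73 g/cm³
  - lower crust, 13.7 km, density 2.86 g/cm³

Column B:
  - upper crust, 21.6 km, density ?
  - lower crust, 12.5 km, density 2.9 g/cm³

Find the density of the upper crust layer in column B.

2.68 g/cm³

Take the compensation level at the base of the deeper column (depth z_c below the surface of column A) and equate Σ ρ_i t_i down to z_c; mantle fills any gap and the z_c terms cancel.
Column A: 4.86×1.96 + 15.4×2.73 + 13.7×2.86 + (z_c − 33.96)×3.37
Column B: 0.865×0 + 21.6×ρ + 12.5×2.9 + (z_c − 0.865 − 34.1)×3.37
The z_c×3.37 term appears on both sides and cancels. Collect the known terms of each column as K = Σ(ρt)_known − 3.37 × (depth of known layers): K_A = 90.7496 − 3.37×33.96 = −23.6956; K_B = 36.25 − 3.37×(0.865 + 34.1) = −81.58205.
Balance: K_A = K_B + 21.6×ρ, so ρ = (K_A − K_B)/21.6 = 57.8864/21.6 = 2.68 g/cm³.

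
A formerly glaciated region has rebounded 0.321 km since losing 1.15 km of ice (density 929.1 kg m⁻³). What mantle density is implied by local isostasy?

3330 kg m⁻³

ρ_m = ρ_ice t / u = 929.1 × 1.15 km/0.321 km = 3330 kg m⁻³.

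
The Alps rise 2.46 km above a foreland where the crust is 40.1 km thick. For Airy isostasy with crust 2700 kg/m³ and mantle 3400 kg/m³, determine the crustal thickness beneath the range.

52 km

Root depth r = h ρ_c / (ρ_m − ρ_c) = 2.46 km × 2700 / 700 = 9.489 km.
Total thickness = T + h + r = 40.1 km + 2.46 km + 9.489 km = 52 km.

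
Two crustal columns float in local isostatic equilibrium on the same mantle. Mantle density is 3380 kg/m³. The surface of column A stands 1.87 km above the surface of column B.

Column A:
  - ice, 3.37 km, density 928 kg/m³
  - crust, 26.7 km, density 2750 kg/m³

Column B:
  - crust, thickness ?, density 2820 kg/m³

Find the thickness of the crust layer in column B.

Take the compensation level at the base of the deeper column (depth z_c below the surface of column A) and equate Σ ρ_i t_i down to z_c; mantle fills any gap and the z_c terms cancel.
Column A: 3.37×928 + 26.7×2750 + (z_c − 30.07)×3380
Column B: 1.87×0 + x×2820 + (z_c − 1.87 − 0 − x)×3380
The z_c×3380 term appears on both sides and cancels. Collect the known terms of each column as K = Σ(ρt)_known − 3380 × (depth of known layers): K_A = 76552.36 − 3380×30.07 = −25084.24; K_B = 0 − 3380×(1.87 + 0) = −6320.6.
Balance: K_A = K_B − x×(3380 − 2820), so x = (K_B − K_A)/(3380 − 2820) = 18763.6/560 = 33.5 km.

33.5 km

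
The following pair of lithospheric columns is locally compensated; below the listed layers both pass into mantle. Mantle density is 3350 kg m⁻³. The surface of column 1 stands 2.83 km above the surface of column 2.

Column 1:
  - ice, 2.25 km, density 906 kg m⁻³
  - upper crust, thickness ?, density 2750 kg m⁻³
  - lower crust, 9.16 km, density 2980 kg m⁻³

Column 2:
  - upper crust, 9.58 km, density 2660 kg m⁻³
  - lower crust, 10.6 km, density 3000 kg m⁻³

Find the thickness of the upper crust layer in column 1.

18.2 km

Take the compensation level at the base of the deeper column (depth z_c below the surface of column 1) and equate Σ ρ_i t_i down to z_c; mantle fills any gap and the z_c terms cancel.
Column 1: 2.25×906 + x×2750 + 9.16×2980 + (z_c − 11.41 − x)×3350
Column 2: 2.83×0 + 9.58×2660 + 10.6×3000 + (z_c − 2.83 − 20.18)×3350
The z_c×3350 term appears on both sides and cancels. Collect the known terms of each column as K = Σ(ρt)_known − 3350 × (depth of known layers): K_1 = 29335.3 − 3350×11.41 = −8888.2; K_2 = 57282.8 − 3350×(2.83 + 20.18) = −19800.7.
Balance: K_1 − x×(3350 − 2750) = K_2, so x = (K_1 − K_2)/(3350 − 2750) = 10912.5/600 = 18.2 km.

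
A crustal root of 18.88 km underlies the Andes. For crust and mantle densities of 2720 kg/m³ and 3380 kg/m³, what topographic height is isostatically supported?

Balancing pressure at the compensation depth: ρ_c h = (ρ_m − ρ_c) r.
h = r (ρ_m − ρ_c) / ρ_c = 18.88 km × (3380 − 2720) / 2720 = 4.58 km.

4.58 km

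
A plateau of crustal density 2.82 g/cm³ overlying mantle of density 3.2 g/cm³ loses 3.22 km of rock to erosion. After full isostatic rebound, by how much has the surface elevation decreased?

0.382 km

Rebound u = e ρ_c/ρ_m = 3.22 km × 2.82/3.2 = 2.838 km.
Net surface drop = e − u = 3.22 km − 2.838 km = e (ρ_m − ρ_c)/ρ_m = 0.382 km.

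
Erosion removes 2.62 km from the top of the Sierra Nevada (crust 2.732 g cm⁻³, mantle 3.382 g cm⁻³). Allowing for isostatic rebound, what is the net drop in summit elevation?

Rebound u = e ρ_c/ρ_m = 2.62 km × 2.732/3.382 = 2.116 km.
Net surface drop = e − u = 2.62 km − 2.116 km = e (ρ_m − ρ_c)/ρ_m = 0.504 km.

0.504 km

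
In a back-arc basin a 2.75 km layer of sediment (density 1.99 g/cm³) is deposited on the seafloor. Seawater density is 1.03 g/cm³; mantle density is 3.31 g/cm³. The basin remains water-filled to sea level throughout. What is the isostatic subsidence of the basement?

Submarine loading: the sediment displaces seawater, and the subsidence is in turn flooded, so s (ρ_m − ρ_w) = t (ρ_sed − ρ_w).
s = 2.75 km × (1.99 − 1.03) / (3.31 − 1.03) = 1.16 km.

1.16 km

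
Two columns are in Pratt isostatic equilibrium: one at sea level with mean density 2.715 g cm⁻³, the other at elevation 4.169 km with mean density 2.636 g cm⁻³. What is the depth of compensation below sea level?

ρ_ref D = ρ (D + h) → D (ρ_ref − ρ) = ρ h.
D = ρ h/(ρ_ref − ρ) = 2.636 × 4.169 km/(2.715 − 2.636) = 139 km.

139 km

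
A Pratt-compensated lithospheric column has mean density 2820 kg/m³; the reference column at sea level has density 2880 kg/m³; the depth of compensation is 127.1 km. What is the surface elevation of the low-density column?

2.7 km

ρ_ref D = ρ (D + h) → h = D (ρ_ref − ρ)/ρ.
h = 127.1 km × (2880 − 2820)/2820 = 2.7 km.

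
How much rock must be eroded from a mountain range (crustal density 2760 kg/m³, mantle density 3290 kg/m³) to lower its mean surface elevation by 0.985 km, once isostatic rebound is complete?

6.11 km

Net drop Δ = e − u = e − e ρ_c/ρ_m = e (ρ_m − ρ_c)/ρ_m.
e = Δ ρ_m/(ρ_m − ρ_c) = 0.985 km × 3290/530 = 6.11 km.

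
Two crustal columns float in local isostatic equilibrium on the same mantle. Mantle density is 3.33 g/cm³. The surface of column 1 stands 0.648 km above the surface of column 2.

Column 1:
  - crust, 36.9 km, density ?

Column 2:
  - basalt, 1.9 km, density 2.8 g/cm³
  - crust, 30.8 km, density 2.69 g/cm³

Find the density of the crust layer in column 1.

Take the compensation level at the base of the deeper column (depth z_c below the surface of column 1) and equate Σ ρ_i t_i down to z_c; mantle fills any gap and the z_c terms cancel.
Column 1: 36.9×ρ + (z_c − 36.9)×3.33
Column 2: 0.648×0 + 1.9×2.8 + 30.8×2.69 + (z_c − 0.648 − 32.7)×3.33
The z_c×3.33 term appears on both sides and cancels. Collect the known terms of each column as K = Σ(ρt)_known − 3.33 × (depth of known layers): K_1 = 0 − 3.33×36.9 = −122.877; K_2 = 88.172 − 3.33×(0.648 + 32.7) = −22.87684.
Balance: K_1 + 36.9×ρ = K_2, so ρ = (K_2 − K_1)/36.9 = 100/36.9 = 2.71 g/cm³.

2.71 g/cm³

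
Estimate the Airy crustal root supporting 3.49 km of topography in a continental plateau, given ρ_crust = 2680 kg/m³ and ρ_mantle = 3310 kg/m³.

In Airy isostatic equilibrium: the weight of the topography is balanced by the buoyancy of the root, ρ_c h = (ρ_m − ρ_c) r.
r = h · ρ_c / (ρ_m − ρ_c) = 3.49 km × 2680 / (3310 − 2680) = 14.8 km.

14.8 km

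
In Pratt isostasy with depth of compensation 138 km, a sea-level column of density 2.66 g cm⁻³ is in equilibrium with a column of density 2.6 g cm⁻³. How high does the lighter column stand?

ρ_ref D = ρ (D + h) → h = D (ρ_ref − ρ)/ρ.
h = 138 km × (2.66 − 2.6)/2.6 = 3.18 km.

3.18 km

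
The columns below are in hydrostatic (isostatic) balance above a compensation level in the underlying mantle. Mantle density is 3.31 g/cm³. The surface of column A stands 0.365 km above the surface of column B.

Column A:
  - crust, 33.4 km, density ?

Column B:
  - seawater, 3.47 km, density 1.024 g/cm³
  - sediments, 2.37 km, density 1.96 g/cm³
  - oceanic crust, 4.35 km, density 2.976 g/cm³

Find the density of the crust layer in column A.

2.9 g/cm³

Take the compensation level at the base of the deeper column (depth z_c below the surface of column A) and equate Σ ρ_i t_i down to z_c; mantle fills any gap and the z_c terms cancel.
Column A: 33.4×ρ + (z_c − 33.4)×3.31
Column B: 0.365×0 + 3.47×1.024 + 2.37×1.96 + 4.35×2.976 + (z_c − 0.365 − 10.19)×3.31
The z_c×3.31 term appears on both sides and cancels. Collect the known terms of each column as K = Σ(ρt)_known − 3.31 × (depth of known layers): K_A = 0 − 3.31×33.4 = −110.554; K_B = 21.14408 − 3.31×(0.365 + 10.19) = −13.79297.
Balance: K_A + 33.4×ρ = K_B, so ρ = (K_B − K_A)/33.4 = 96.761/33.4 = 2.9 g/cm³.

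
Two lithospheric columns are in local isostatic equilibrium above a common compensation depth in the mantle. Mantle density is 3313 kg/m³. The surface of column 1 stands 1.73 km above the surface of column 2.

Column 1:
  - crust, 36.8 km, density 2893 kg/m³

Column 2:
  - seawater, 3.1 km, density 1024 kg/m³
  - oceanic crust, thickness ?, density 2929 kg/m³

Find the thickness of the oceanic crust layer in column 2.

6.85 km

Take the compensation level at the base of the deeper column (depth z_c below the surface of column 1) and equate Σ ρ_i t_i down to z_c; mantle fills any gap and the z_c terms cancel.
Column 1: 36.8×2893 + (z_c − 36.8)×3313
Column 2: 1.73×0 + 3.1×1024 + x×2929 + (z_c − 1.73 − 3.1 − x)×3313
The z_c×3313 term appears on both sides and cancels. Collect the known terms of each column as K = Σ(ρt)_known − 3313 × (depth of known layers): K_1 = 106462.4 − 3313×36.8 = −15456; K_2 = 3174.4 − 3313×(1.73 + 3.1) = −12827.39.
Balance: K_1 = K_2 − x×(3313 − 2929), so x = (K_2 − K_1)/(3313 − 2929) = 2628.61/384 = 6.85 km.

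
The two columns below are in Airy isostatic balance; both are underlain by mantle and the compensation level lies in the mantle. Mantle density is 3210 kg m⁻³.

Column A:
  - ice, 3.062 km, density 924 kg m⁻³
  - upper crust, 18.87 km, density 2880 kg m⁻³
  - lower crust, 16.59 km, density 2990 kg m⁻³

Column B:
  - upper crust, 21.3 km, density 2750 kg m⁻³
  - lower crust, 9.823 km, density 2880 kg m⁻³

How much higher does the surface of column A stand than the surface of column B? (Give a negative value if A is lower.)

For any compensation level in the mantle, the mantle terms cancel and isostasy reduces to e = (Σt_A − Σt_B) − (Σ(ρt)_A − Σ(ρt)_B) / ρ_m.
Σt_A = 38.522 km; Σt_B = 31.123 km; Σ(ρt)_A = 106778.988; Σ(ρt)_B = 86865.24 (in km·kg m⁻³).
e = (38.522 − 31.123) − (106778.988 − 86865.24) / 3210 = 1.2 km.

1.2 km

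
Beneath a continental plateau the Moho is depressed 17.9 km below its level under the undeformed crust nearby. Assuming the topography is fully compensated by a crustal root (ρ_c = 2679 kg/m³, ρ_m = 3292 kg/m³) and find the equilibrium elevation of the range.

4.1 km

For local isostatic compensation: ρ_c h = (ρ_m − ρ_c) r.
h = r (ρ_m − ρ_c) / ρ_c = 17.9 km × (3292 − 2679) / 2679 = 4.1 km.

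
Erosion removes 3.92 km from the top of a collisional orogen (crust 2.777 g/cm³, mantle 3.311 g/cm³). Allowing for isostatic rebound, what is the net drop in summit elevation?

Rebound u = e ρ_c/ρ_m = 3.92 km × 2.777/3.311 = 3.288 km.
Net surface drop = e − u = 3.92 km − 3.288 km = e (ρ_m − ρ_c)/ρ_m = 0.632 km.

0.632 km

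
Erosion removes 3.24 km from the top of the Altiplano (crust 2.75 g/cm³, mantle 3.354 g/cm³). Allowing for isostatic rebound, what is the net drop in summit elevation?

Rebound u = e ρ_c/ρ_m = 3.24 km × 2.75/3.354 = 2.657 km.
Net surface drop = e − u = 3.24 km − 2.657 km = e (ρ_m − ρ_c)/ρ_m = 0.583 km.

0.583 km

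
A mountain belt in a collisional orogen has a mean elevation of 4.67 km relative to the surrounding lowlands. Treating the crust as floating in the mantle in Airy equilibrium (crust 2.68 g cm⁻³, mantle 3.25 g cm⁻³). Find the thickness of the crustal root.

22 km

For local isostatic compensation: the weight of the topography is balanced by the buoyancy of the root, ρ_c h = (ρ_m − ρ_c) r.
r = h · ρ_c / (ρ_m − ρ_c) = 4.67 km × 2.68 / (3.25 − 2.68) = 22 km.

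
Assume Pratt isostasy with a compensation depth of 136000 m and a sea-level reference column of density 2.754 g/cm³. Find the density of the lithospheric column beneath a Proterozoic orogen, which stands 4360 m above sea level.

2.67 g/cm³

Pratt balance: ρ_ref D = ρ (D + h).
ρ = ρ_ref D/(D + h) = 2.754 × 136000 m/(136000 m + 4360 m) = 2.67 g/cm³.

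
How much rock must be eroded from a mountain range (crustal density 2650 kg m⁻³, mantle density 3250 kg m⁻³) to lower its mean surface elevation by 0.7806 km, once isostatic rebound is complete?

4.23 km

Net drop Δ = e − u = e − e ρ_c/ρ_m = e (ρ_m − ρ_c)/ρ_m.
e = Δ ρ_m/(ρ_m − ρ_c) = 0.7806 km × 3250/600 = 4.23 km.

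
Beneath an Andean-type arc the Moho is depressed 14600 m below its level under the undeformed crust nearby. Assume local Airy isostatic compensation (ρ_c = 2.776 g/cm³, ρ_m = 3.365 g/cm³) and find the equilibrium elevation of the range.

3100 m

In Airy isostatic equilibrium: ρ_c h = (ρ_m − ρ_c) r.
h = r (ρ_m − ρ_c) / ρ_c = 14600 m × (3.365 − 2.776) / 2.776 = 3100 m.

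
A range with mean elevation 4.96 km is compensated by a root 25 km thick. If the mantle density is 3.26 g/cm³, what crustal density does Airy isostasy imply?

ρ_c h = (ρ_m − ρ_c) r → ρ_c (h + r) = ρ_m r → ρ_c = ρ_m r / (h + r).
ρ_c = 3.26 × 25 km / (4.96 km + 25 km) = 2.72 g/cm³.

2.72 g/cm³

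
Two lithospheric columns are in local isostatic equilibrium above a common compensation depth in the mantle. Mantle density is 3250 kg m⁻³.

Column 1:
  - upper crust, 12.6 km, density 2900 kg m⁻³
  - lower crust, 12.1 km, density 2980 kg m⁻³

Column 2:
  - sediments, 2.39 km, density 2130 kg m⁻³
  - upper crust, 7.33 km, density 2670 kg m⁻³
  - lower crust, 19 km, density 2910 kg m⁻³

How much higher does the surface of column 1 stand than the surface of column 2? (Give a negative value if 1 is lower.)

For any compensation level in the mantle, the mantle terms cancel and isostasy reduces to e = (Σt_1 − Σt_2) − (Σ(ρt)_1 − Σ(ρt)_2) / ρ_m.
Σt_1 = 24.7 km; Σt_2 = 28.72 km; Σ(ρt)_1 = 72598; Σ(ρt)_2 = 79951.8 (in km·kg m⁻³).
e = (24.7 − 28.72) − (72598 − 79951.8) / 3250 = −1.76 km.

−1.76 km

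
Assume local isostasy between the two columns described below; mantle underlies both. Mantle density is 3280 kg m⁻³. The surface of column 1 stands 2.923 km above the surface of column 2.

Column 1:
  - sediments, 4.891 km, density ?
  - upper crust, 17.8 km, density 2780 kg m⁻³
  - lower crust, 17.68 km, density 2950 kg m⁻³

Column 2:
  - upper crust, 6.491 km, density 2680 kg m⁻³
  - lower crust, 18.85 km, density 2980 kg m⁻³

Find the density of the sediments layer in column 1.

2380 kg m⁻³

Take the compensation level at the base of the deeper column (depth z_c below the surface of column 1) and equate Σ ρ_i t_i down to z_c; mantle fills any gap and the z_c terms cancel.
Column 1: 4.891×ρ + 17.8×2780 + 17.68×2950 + (z_c − 40.371)×3280
Column 2: 2.923×0 + 6.491×2680 + 18.85×2980 + (z_c − 2.923 − 25.341)×3280
The z_c×3280 term appears on both sides and cancels. Collect the known terms of each column as K = Σ(ρt)_known − 3280 × (depth of known layers): K_1 = 101640 − 3280×40.371 = −30776.88; K_2 = 73568.88 − 3280×(2.923 + 25.341) = −19137.04.
Balance: K_1 + 4.891×ρ = K_2, so ρ = (K_2 − K_1)/4.891 = 11639.8/4.891 = 2380 kg m⁻³.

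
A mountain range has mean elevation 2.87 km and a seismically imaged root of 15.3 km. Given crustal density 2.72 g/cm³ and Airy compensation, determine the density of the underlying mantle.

3.23 g/cm³

Airy balance: ρ_c h = (ρ_m − ρ_c) r → ρ_m = ρ_c (1 + h/r).
ρ_m = 2.72 × (1 + 2.87 km/15.3 km) = 3.23 g/cm³.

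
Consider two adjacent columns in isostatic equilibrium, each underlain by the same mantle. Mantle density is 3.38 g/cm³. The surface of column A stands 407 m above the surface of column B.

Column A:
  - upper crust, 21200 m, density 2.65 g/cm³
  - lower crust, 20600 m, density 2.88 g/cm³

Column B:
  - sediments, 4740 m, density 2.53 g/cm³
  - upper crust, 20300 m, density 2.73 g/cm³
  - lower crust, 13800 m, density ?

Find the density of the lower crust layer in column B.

2.86 g/cm³

Take the compensation level at the base of the deeper column (depth z_c below the surface of column A) and equate Σ ρ_i t_i down to z_c; mantle fills any gap and the z_c terms cancel.
Column A: 21200×2.65 + 20600×2.88 + (z_c − 41800)×3.38
Column B: 407×0 + 4740×2.53 + 20300×2.73 + 13800×ρ + (z_c − 407 − 38840)×3.38
The z_c×3.38 term appears on both sides and cancels. Collect the known terms of each column as K = Σ(ρt)_known − 3.38 × (depth of known layers): K_A = 115508 − 3.38×41800 = −25776; K_B = 67411.2 − 3.38×(407 + 38840) = −65243.66.
Balance: K_A = K_B + 13800×ρ, so ρ = (K_A − K_B)/13800 = 39467.7/13800 = 2.86 g/cm³.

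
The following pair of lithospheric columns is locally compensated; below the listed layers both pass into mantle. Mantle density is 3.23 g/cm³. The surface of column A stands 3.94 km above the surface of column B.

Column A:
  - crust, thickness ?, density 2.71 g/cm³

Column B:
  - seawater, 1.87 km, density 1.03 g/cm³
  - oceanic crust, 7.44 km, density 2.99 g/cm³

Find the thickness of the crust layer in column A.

35.8 km

Take the compensation level at the base of the deeper column (depth z_c below the surface of column A) and equate Σ ρ_i t_i down to z_c; mantle fills any gap and the z_c terms cancel.
Column A: x×2.71 + (z_c − 0 − x)×3.23
Column B: 3.94×0 + 1.87×1.03 + 7.44×2.99 + (z_c − 3.94 − 9.31)×3.23
The z_c×3.23 term appears on both sides and cancels. Collect the known terms of each column as K = Σ(ρt)_known − 3.23 × (depth of known layers): K_A = 0 − 3.23×0 = 0; K_B = 24.1717 − 3.23×(3.94 + 9.31) = −18.6258.
Balance: K_A − x×(3.23 − 2.71) = K_B, so x = (K_A − K_B)/(3.23 − 2.71) = 18.6258/0.52 = 35.8 km.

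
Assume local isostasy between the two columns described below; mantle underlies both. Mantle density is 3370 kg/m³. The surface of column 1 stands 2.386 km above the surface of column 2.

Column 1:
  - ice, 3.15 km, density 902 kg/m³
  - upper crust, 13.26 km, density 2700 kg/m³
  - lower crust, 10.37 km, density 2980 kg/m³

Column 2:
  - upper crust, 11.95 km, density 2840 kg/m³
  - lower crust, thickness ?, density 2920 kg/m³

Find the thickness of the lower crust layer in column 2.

14.1 km

Take the compensation level at the base of the deeper column (depth z_c below the surface of column 1) and equate Σ ρ_i t_i down to z_c; mantle fills any gap and the z_c terms cancel.
Column 1: 3.15×902 + 13.26×2700 + 10.37×2980 + (z_c − 26.78)×3370
Column 2: 2.386×0 + 11.95×2840 + x×2920 + (z_c − 2.386 − 11.95 − x)×3370
The z_c×3370 term appears on both sides and cancels. Collect the known terms of each column as K = Σ(ρt)_known − 3370 × (depth of known layers): K_1 = 69545.9 − 3370×26.78 = −20702.7; K_2 = 33938 − 3370×(2.386 + 11.95) = −14374.32.
Balance: K_1 = K_2 − x×(3370 − 2920), so x = (K_2 − K_1)/(3370 − 2920) = 6328.38/450 = 14.1 km.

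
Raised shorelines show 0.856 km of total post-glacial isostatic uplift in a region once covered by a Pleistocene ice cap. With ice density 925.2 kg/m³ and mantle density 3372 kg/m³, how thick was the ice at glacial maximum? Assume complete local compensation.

u = t ρ_ice/ρ_m → t = u ρ_m/ρ_ice = 0.856 km × 3372/925.2 = 3.12 km.

3.12 km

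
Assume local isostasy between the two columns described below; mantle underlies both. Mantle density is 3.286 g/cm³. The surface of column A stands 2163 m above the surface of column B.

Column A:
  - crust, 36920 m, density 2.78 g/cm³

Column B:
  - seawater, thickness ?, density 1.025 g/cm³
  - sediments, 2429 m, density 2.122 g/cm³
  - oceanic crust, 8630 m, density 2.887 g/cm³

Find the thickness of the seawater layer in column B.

2350 m

Take the compensation level at the base of the deeper column (depth z_c below the surface of column A) and equate Σ ρ_i t_i down to z_c; mantle fills any gap and the z_c terms cancel.
Column A: 36920×2.78 + (z_c − 36920)×3.286
Column B: 2163×0 + x×1.025 + 2429×2.122 + 8630×2.887 + (z_c − 2163 − 11059 − x)×3.286
The z_c×3.286 term appears on both sides and cancels. Collect the known terms of each column as K = Σ(ρt)_known − 3.286 × (depth of known layers): K_A = 102637.6 − 3.286×36920 = −18681.52; K_B = 30069.148 − 3.286×(2163 + 11059) = −13378.344.
Balance: K_A = K_B − x×(3.286 − 1.025), so x = (K_B − K_A)/(3.286 − 1.025) = 5303.18/2.261 = 2350 m.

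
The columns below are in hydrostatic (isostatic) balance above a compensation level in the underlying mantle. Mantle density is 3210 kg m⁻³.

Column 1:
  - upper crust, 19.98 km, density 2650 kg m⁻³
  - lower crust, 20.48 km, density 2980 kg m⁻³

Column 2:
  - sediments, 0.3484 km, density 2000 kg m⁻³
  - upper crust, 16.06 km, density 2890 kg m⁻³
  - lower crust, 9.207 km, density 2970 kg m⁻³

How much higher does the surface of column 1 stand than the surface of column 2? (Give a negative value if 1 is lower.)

For any compensation level in the mantle, the mantle terms cancel and isostasy reduces to e = (Σt_1 − Σt_2) − (Σ(ρt)_1 − Σ(ρt)_2) / ρ_m.
Σt_1 = 40.46 km; Σt_2 = 25.6154 km; Σ(ρt)_1 = 113977.4; Σ(ρt)_2 = 74454.99 (in km·kg m⁻³).
e = (40.46 − 25.6154) − (113977.4 − 74454.99) / 3210 = 2.53 km.

2.53 km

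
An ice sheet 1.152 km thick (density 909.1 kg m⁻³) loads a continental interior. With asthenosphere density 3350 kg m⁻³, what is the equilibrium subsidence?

0.313 km

For local isostatic compensation: the ice load ρ_ice t is balanced by mantle displaced below, ρ_m s.
s = t ρ_ice / ρ_m = 1.152 km × 909.1/3350 = 0.313 km.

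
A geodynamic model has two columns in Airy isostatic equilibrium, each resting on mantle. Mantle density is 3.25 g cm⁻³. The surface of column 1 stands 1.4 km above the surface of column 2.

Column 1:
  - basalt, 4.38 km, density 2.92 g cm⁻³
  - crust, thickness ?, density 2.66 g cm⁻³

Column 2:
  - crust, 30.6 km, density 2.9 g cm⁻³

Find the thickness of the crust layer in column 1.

Take the compensation level at the base of the deeper column (depth z_c below the surface of column 1) and equate Σ ρ_i t_i down to z_c; mantle fills any gap and the z_c terms cancel.
Column 1: 4.38×2.92 + x×2.66 + (z_c − 4.38 − x)×3.25
Column 2: 1.4×0 + 30.6×2.9 + (z_c − 1.4 − 30.6)×3.25
The z_c×3.25 term appears on both sides and cancels. Collect the known terms of each column as K = Σ(ρt)_known − 3.25 × (depth of known layers): K_1 = 12.7896 − 3.25×4.38 = −1.4454; K_2 = 88.74 − 3.25×(1.4 + 30.6) = −15.26.
Balance: K_1 − x×(3.25 − 2.66) = K_2, so x = (K_1 − K_2)/(3.25 − 2.66) = 13.8146/0.59 = 23.4 km.

23.4 km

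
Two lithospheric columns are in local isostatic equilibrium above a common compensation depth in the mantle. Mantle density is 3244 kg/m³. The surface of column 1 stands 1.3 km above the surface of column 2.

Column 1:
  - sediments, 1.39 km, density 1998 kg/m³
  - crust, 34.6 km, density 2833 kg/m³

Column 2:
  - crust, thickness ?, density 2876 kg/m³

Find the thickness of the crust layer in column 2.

Take the compensation level at the base of the deeper column (depth z_c below the surface of column 1) and equate Σ ρ_i t_i down to z_c; mantle fills any gap and the z_c terms cancel.
Column 1: 1.39×1998 + 34.6×2833 + (z_c − 35.99)×3244
Column 2: 1.3×0 + x×2876 + (z_c − 1.3 − 0 − x)×3244
The z_c×3244 term appears on both sides and cancels. Collect the known terms of each column as K = Σ(ρt)_known − 3244 × (depth of known layers): K_1 = 100799.02 − 3244×35.99 = −15952.54; K_2 = 0 − 3244×(1.3 + 0) = −4217.2.
Balance: K_1 = K_2 − x×(3244 − 2876), so x = (K_2 − K_1)/(3244 − 2876) = 11735.3/368 = 31.9 km.

31.9 km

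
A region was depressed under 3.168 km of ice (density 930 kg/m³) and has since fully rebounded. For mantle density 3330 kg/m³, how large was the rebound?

0.885 km

Removing the load lets mantle flow back in; uplift u satisfies ρ_ice t = ρ_m u.
u = t ρ_ice/ρ_m = 3.168 km × 930/3330 = 0.885 km.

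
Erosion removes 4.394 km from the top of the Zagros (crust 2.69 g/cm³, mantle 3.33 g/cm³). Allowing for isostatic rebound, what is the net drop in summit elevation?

0.844 km

Rebound u = e ρ_c/ρ_m = 4.394 km × 2.69/3.33 = 3.55 km.
Net surface drop = e − u = 4.394 km − 3.55 km = e (ρ_m − ρ_c)/ρ_m = 0.844 km.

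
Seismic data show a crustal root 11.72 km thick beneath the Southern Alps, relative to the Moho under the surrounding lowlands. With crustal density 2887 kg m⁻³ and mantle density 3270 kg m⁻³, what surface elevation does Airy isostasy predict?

Equating mass per unit area of the two columns: ρ_c h = (ρ_m − ρ_c) r.
h = r (ρ_m − ρ_c) / ρ_c = 11.72 km × (3270 − 2887) / 2887 = 1.55 km.

1.55 km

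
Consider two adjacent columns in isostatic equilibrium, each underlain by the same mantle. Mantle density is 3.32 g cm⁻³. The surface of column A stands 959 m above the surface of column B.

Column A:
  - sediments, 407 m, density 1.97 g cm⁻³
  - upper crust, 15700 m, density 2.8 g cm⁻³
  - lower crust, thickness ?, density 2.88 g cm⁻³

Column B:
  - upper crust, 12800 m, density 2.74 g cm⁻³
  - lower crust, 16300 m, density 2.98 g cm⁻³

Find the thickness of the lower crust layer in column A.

Take the compensation level at the base of the deeper column (depth z_c below the surface of column A) and equate Σ ρ_i t_i down to z_c; mantle fills any gap and the z_c terms cancel.
Column A: 407×1.97 + 15700×2.8 + x×2.88 + (z_c − 16107 − x)×3.32
Column B: 959×0 + 12800×2.74 + 16300×2.98 + (z_c − 959 − 29100)×3.32
The z_c×3.32 term appears on both sides and cancels. Collect the known terms of each column as K = Σ(ρt)_known − 3.32 × (depth of known layers): K_A = 44761.79 − 3.32×16107 = −8713.45; K_B = 83646 − 3.32×(959 + 29100) = −16149.88.
Balance: K_A − x×(3.32 − 2.88) = K_B, so x = (K_A − K_B)/(3.32 − 2.88) = 7436.43/0.44 = 16900 m.

16900 m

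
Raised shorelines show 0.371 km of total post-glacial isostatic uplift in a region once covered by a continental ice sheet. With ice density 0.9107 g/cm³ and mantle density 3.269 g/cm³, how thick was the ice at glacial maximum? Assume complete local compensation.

1.33 km

u = t ρ_ice/ρ_m → t = u ρ_m/ρ_ice = 0.371 km × 3.269/0.9107 = 1.33 km.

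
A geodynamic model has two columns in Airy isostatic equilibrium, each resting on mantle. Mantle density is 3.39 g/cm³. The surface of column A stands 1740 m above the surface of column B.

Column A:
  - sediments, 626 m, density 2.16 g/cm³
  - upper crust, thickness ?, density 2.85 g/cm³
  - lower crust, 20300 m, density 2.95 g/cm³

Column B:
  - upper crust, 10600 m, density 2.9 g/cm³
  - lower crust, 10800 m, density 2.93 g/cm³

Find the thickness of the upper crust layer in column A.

11800 m

Take the compensation level at the base of the deeper column (depth z_c below the surface of column A) and equate Σ ρ_i t_i down to z_c; mantle fills any gap and the z_c terms cancel.
Column A: 626×2.16 + x×2.85 + 20300×2.95 + (z_c − 20926 − x)×3.39
Column B: 1740×0 + 10600×2.9 + 10800×2.93 + (z_c − 1740 − 21400)×3.39
The z_c×3.39 term appears on both sides and cancels. Collect the known terms of each column as K = Σ(ρt)_known − 3.39 × (depth of known layers): K_A = 61237.16 − 3.39×20926 = −9701.98; K_B = 62384 − 3.39×(1740 + 21400) = −16060.6.
Balance: K_A − x×(3.39 − 2.85) = K_B, so x = (K_A − K_B)/(3.39 − 2.85) = 6358.62/0.54 = 11800 m.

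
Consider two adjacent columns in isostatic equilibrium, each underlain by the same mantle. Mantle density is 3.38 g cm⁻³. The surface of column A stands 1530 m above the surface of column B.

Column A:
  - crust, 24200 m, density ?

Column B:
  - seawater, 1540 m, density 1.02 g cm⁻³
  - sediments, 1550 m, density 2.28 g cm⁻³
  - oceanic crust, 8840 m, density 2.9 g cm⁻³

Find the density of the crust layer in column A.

2.77 g cm⁻³

Take the compensation level at the base of the deeper column (depth z_c below the surface of column A) and equate Σ ρ_i t_i down to z_c; mantle fills any gap and the z_c terms cancel.
Column A: 24200×ρ + (z_c − 24200)×3.38
Column B: 1530×0 + 1540×1.02 + 1550×2.28 + 8840×2.9 + (z_c − 1530 − 11930)×3.38
The z_c×3.38 term appears on both sides and cancels. Collect the known terms of each column as K = Σ(ρt)_known − 3.38 × (depth of known layers): K_A = 0 − 3.38×24200 = −81796; K_B = 30740.8 − 3.38×(1530 + 11930) = −14754.
Balance: K_A + 24200×ρ = K_B, so ρ = (K_B − K_A)/24200 = 67042/24200 = 2.77 g cm⁻³.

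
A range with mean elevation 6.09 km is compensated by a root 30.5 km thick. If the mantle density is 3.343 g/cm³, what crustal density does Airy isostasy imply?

2.79 g/cm³

ρ_c h = (ρ_m − ρ_c) r → ρ_c (h + r) = ρ_m r → ρ_c = ρ_m r / (h + r).
ρ_c = 3.343 × 30.5 km / (6.09 km + 30.5 km) = 2.79 g/cm³.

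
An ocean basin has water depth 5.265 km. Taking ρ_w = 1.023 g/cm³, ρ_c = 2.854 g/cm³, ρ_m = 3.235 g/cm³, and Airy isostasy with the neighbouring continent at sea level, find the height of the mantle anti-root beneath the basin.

25.3 km

For local isostatic compensation: replacing crust with seawater at the top is compensated by replacing crust with mantle at the base: d (ρ_c − ρ_w) = a (ρ_m − ρ_c).
a = d (ρ_c − ρ_w)/(ρ_m − ρ_c) = 5.265 km × 1.831/0.381 = 25.3 km.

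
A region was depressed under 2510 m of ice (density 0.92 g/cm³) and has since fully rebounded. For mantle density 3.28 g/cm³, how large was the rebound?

Removing the load lets mantle flow back in; uplift u satisfies ρ_ice t = ρ_m u.
u = t ρ_ice/ρ_m = 2510 m × 0.92/3.28 = 704 m.

704 m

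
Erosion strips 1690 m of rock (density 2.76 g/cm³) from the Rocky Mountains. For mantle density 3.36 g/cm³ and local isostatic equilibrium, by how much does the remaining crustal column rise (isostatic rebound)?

1390 m

Unloading: uplift u = e ρ_c/ρ_m = 1690 m × 2.76/3.36 = 1390 m.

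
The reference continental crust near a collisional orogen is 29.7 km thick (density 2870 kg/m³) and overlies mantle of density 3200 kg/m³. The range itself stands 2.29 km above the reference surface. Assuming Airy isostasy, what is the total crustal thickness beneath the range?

Root depth r = h ρ_c / (ρ_m − ρ_c) = 2.29 km × 2870 / 330 = 19.92 km.
Total thickness = T + h + r = 29.7 km + 2.29 km + 19.92 km = 51.9 km.

51.9 km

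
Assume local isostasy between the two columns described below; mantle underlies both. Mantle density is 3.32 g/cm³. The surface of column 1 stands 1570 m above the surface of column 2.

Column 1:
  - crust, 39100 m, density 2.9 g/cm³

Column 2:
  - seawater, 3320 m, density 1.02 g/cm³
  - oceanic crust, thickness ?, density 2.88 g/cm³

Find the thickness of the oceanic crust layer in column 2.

8120 m

Take the compensation level at the base of the deeper column (depth z_c below the surface of column 1) and equate Σ ρ_i t_i down to z_c; mantle fills any gap and the z_c terms cancel.
Column 1: 39100×2.9 + (z_c − 39100)×3.32
Column 2: 1570×0 + 3320×1.02 + x×2.88 + (z_c − 1570 − 3320 − x)×3.32
The z_c×3.32 term appears on both sides and cancels. Collect the known terms of each column as K = Σ(ρt)_known − 3.32 × (depth of known layers): K_1 = 113390 − 3.32×39100 = −16422; K_2 = 3386.4 − 3.32×(1570 + 3320) = −12848.4.
Balance: K_1 = K_2 − x×(3.32 − 2.88), so x = (K_2 − K_1)/(3.32 − 2.88) = 3573.6/0.44 = 8120 m.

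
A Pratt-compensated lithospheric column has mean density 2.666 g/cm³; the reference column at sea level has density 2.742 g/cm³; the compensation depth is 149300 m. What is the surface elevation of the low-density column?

4260 m

ρ_ref D = ρ (D + h) → h = D (ρ_ref − ρ)/ρ.
h = 149300 m × (2.742 − 2.666)/2.666 = 4260 m.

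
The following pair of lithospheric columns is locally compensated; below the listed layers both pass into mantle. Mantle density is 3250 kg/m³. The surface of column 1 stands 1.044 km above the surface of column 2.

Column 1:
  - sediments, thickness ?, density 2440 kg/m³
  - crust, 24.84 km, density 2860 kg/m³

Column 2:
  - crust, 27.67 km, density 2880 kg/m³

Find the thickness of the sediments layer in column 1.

4.87 km

Take the compensation level at the base of the deeper column (depth z_c below the surface of column 1) and equate Σ ρ_i t_i down to z_c; mantle fills any gap and the z_c terms cancel.
Column 1: x×2440 + 24.84×2860 + (z_c − 24.84 − x)×3250
Column 2: 1.044×0 + 27.67×2880 + (z_c − 1.044 − 27.67)×3250
The z_c×3250 term appears on both sides and cancels. Collect the known terms of each column as K = Σ(ρt)_known − 3250 × (depth of known layers): K_1 = 71042.4 − 3250×24.84 = −9687.6; K_2 = 79689.6 − 3250×(1.044 + 27.67) = −13630.9.
Balance: K_1 − x×(3250 − 2440) = K_2, so x = (K_1 − K_2)/(3250 − 2440) = 3943.3/810 = 4.87 km.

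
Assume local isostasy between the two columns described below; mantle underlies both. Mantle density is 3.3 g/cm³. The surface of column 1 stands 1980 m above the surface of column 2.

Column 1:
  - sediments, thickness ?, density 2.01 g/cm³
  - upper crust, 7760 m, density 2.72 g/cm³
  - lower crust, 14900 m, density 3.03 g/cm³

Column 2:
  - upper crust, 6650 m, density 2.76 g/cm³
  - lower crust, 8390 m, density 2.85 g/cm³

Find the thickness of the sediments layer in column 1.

Take the compensation level at the base of the deeper column (depth z_c below the surface of column 1) and equate Σ ρ_i t_i down to z_c; mantle fills any gap and the z_c terms cancel.
Column 1: x×2.01 + 7760×2.72 + 14900×3.03 + (z_c − 22660 − x)×3.3
Column 2: 1980×0 + 6650×2.76 + 8390×2.85 + (z_c − 1980 − 15040)×3.3
The z_c×3.3 term appears on both sides and cancels. Collect the known terms of each column as K = Σ(ρt)_known − 3.3 × (depth of known layers): K_1 = 66254.2 − 3.3×22660 = −8523.8; K_2 = 42265.5 − 3.3×(1980 + 15040) = −13900.5.
Balance: K_1 − x×(3.3 − 2.01) = K_2, so x = (K_1 − K_2)/(3.3 − 2.01) = 5376.7/1.29 = 4170 m.

4170 m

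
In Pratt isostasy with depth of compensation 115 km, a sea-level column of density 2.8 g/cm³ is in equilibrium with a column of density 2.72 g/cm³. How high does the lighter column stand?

ρ_ref D = ρ (D + h) → h = D (ρ_ref − ρ)/ρ.
h = 115 km × (2.8 − 2.72)/2.72 = 3.38 km.

3.38 km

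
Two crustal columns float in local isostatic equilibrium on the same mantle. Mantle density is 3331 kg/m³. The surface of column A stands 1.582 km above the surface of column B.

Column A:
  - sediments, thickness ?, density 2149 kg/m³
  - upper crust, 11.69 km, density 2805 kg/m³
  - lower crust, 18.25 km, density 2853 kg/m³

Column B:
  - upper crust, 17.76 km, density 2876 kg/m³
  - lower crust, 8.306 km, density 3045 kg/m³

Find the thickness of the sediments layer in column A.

0.722 km

Take the compensation level at the base of the deeper column (depth z_c below the surface of column A) and equate Σ ρ_i t_i down to z_c; mantle fills any gap and the z_c terms cancel.
Column A: x×2149 + 11.69×2805 + 18.25×2853 + (z_c − 29.94 − x)×3331
Column B: 1.582×0 + 17.76×2876 + 8.306×3045 + (z_c − 1.582 − 26.066)×3331
The z_c×3331 term appears on both sides and cancels. Collect the known terms of each column as K = Σ(ρt)_known − 3331 × (depth of known layers): K_A = 84857.7 − 3331×29.94 = −14872.44; K_B = 76369.53 − 3331×(1.582 + 26.066) = −15725.958.
Balance: K_A − x×(3331 − 2149) = K_B, so x = (K_A − K_B)/(3331 − 2149) = 853.518/1182 = 0.722 km.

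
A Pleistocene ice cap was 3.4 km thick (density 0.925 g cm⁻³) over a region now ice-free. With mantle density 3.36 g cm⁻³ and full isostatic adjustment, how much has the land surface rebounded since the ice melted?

Removing the load lets mantle flow back in; uplift u satisfies ρ_ice t = ρ_m u.
u = t ρ_ice/ρ_m = 3.4 km × 0.925/3.36 = 0.936 km.

0.936 km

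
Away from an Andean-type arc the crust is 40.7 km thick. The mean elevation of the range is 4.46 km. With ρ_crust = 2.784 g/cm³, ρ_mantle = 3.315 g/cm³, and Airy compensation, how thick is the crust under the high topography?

Root depth r = h ρ_c / (ρ_m − ρ_c) = 4.46 km × 2.784 / 0.531 = 23.38 km.
Total thickness = T + h + r = 40.7 km + 4.46 km + 23.38 km = 68.5 km.

68.5 km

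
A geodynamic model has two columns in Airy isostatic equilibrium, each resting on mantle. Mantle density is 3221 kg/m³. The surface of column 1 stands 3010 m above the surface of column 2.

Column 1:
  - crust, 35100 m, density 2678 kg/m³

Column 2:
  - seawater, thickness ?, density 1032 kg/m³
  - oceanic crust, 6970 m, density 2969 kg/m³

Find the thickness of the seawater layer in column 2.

Take the compensation level at the base of the deeper column (depth z_c below the surface of column 1) and equate Σ ρ_i t_i down to z_c; mantle fills any gap and the z_c terms cancel.
Column 1: 35100×2678 + (z_c − 35100)×3221
Column 2: 3010×0 + x×1032 + 6970×2969 + (z_c − 3010 − 6970 − x)×3221
The z_c×3221 term appears on both sides and cancels. Collect the known terms of each column as K = Σ(ρt)_known − 3221 × (depth of known layers): K_1 = 93997800 − 3221×35100 = −19059300; K_2 = 20693930 − 3221×(3010 + 6970) = −11451650.
Balance: K_1 = K_2 − x×(3221 − 1032), so x = (K_2 − K_1)/(3221 − 1032) = 7607650/2189 = 3480 m.

3480 m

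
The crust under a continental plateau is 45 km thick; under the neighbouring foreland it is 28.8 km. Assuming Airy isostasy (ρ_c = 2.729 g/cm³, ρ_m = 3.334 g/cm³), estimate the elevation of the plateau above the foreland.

Excess crust Δ = 45 km − 28.8 km = 16.2 km, split between elevation h and root r with h + r = Δ.
Airy balance ρ_c h = (ρ_m − ρ_c) r gives r = h ρ_c/(ρ_m − ρ_c), so h (1 + ρ_c/(ρ_m − ρ_c)) = Δ, i.e. h = Δ (ρ_m − ρ_c)/ρ_m.
h = 16.2 km × 0.605/3.334 = 2.94 km.

2.94 km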